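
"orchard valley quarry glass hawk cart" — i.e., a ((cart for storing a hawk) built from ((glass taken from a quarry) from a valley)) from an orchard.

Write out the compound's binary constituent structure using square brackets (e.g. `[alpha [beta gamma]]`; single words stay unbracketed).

Overall it is a kind of cart (specifically "valley quarry glass hawk cart"); the modifier is "orchard".
Within "valley quarry glass hawk cart", the head is "cart" (specifically "hawk cart") and the modifier is "valley quarry glass".
Within "valley quarry glass", the head is "glass" (specifically "quarry glass") and the modifier is "valley".
Within "quarry glass", the head is "glass" and the modifier is "quarry".
Within "hawk cart", the head is "cart" and the modifier is "hawk".
Putting it together: [orchard [[valley [quarry glass]] [hawk cart]]].

[orchard [[valley [quarry glass]] [hawk cart]]]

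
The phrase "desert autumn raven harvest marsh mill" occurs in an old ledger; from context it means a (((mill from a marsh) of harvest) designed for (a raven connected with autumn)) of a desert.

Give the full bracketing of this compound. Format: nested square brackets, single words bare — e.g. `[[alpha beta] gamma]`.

[desert [[autumn raven] [harvest [marsh mill]]]]

At the top level: head "mill" (specifically "autumn raven harvest marsh mill"); modifier "desert".
Within "autumn raven harvest marsh mill", the head is "mill" (specifically "harvest marsh mill") and the modifier is "autumn raven".
Within "autumn raven", the head is "raven" and the modifier is "autumn".
Within "harvest marsh mill", the head is "mill" (specifically "marsh mill") and the modifier is "harvest".
Within "marsh mill", the head is "mill" and the modifier is "marsh".
Putting it together: [desert [[autumn raven] [harvest [marsh mill]]]].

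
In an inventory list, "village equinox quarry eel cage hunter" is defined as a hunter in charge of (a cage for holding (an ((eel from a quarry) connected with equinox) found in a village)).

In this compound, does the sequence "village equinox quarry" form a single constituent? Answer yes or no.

no

The top-level split is [village equinox quarry eel cage] [hunter]; the full structure is [[[village [equinox [quarry eel]]] cage] hunter].
"village equinox quarry" straddles a constituent boundary, so it is not a single unit.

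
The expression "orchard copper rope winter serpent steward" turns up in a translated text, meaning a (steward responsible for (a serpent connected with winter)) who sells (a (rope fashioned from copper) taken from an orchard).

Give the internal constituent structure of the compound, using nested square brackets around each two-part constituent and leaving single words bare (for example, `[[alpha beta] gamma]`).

[[orchard [copper rope]] [[winter serpent] steward]]

At the top level: head "steward" (specifically "winter serpent steward"); modifier "orchard copper rope".
"orchard copper rope" → head "rope" (specifically "copper rope"), modifier "orchard".
"copper rope" → head "rope", modifier "copper".
"winter serpent steward" → head "steward", modifier "winter serpent".
"winter serpent" → head "serpent", modifier "winter".
Assembled: [[orchard [copper rope]] [[winter serpent] steward]].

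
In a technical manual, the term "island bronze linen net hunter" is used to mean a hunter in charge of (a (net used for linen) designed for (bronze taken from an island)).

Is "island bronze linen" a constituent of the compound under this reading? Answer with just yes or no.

The top-level split is [island bronze linen net] [hunter]; the full structure is [[[island bronze] [linen net]] hunter].
"island bronze linen" straddles a constituent boundary, so it is not a single unit.

no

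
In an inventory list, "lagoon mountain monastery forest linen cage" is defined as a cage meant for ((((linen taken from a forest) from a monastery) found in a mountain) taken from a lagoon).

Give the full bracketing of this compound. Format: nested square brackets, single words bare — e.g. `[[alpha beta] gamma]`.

[[lagoon [mountain [monastery [forest linen]]]] cage]

The outermost head in the paraphrase is "cage", modified by "lagoon mountain monastery forest linen".
Within "lagoon mountain monastery forest linen", the head is "linen" (specifically "mountain monastery forest linen") and the modifier is "lagoon".
Within "mountain monastery forest linen", the head is "linen" (specifically "monastery forest linen") and the modifier is "mountain".
Within "monastery forest linen", the head is "linen" (specifically "forest linen") and the modifier is "monastery".
Within "forest linen", the head is "linen" and the modifier is "forest".
Assembled: [[lagoon [mountain [monastery [forest linen]]]] cage].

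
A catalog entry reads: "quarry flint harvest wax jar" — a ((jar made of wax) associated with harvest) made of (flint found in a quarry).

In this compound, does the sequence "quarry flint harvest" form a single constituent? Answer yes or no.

The top-level split is [quarry flint] [harvest wax jar]; the full structure is [[quarry flint] [harvest [wax jar]]].
"quarry flint harvest" straddles a constituent boundary, so it is not a single unit.

no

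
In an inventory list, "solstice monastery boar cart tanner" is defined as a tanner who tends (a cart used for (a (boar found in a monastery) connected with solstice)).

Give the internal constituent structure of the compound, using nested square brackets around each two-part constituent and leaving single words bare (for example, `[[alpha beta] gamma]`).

[[[solstice [monastery boar]] cart] tanner]

At the top level: head "tanner"; modifier "solstice monastery boar cart".
Within "solstice monastery boar cart", the head is "cart" and the modifier is "solstice monastery boar".
Within "solstice monastery boar", the head is "boar" (specifically "monastery boar") and the modifier is "solstice".
Within "monastery boar", the head is "boar" and the modifier is "monastery".
Putting it together: [[[solstice [monastery boar]] cart] tanner].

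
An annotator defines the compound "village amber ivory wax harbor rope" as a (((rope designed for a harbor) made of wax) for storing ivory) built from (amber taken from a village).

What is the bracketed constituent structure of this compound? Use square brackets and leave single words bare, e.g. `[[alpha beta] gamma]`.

[[village amber] [ivory [wax [harbor rope]]]]

The outermost head in the paraphrase is "rope" (specifically "ivory wax harbor rope"), modified by "village amber".
Within "village amber", the head is "amber" and the modifier is "village".
Within "ivory wax harbor rope", the head is "rope" (specifically "wax harbor rope") and the modifier is "ivory".
Within "wax harbor rope", the head is "rope" (specifically "harbor rope") and the modifier is "wax".
Within "harbor rope", the head is "rope" and the modifier is "harbor".
So the structure is [[village amber] [ivory [wax [harbor rope]]]].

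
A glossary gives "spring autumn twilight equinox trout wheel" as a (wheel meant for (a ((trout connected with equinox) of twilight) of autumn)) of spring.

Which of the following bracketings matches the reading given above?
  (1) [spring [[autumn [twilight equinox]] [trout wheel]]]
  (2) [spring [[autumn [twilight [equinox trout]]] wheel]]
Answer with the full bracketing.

[spring [[autumn [twilight [equinox trout]]] wheel]]

The paraphrase's head is the "wheel" part ("autumn twilight equinox trout wheel"); its modifier is "spring".
That top-level split, carried through the inner groups, gives [spring [[autumn [twilight [equinox trout]]] wheel]].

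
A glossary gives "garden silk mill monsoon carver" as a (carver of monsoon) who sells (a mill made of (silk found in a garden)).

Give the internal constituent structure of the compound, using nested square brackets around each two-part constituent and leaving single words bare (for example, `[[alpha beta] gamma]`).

[[[garden silk] mill] [monsoon carver]]

The outermost head in the paraphrase is "carver" (specifically "monsoon carver"), modified by "garden silk mill".
Inside "garden silk mill": head "mill", modifier "garden silk".
Inside "garden silk": head "silk", modifier "garden".
Inside "monsoon carver": head "carver", modifier "monsoon".
Putting it together: [[[garden silk] mill] [monsoon carver]].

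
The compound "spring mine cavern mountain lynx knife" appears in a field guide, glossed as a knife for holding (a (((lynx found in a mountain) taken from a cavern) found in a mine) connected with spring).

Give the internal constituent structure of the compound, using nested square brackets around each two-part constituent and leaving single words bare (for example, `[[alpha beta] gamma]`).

The outermost head in the paraphrase is "knife", modified by "spring mine cavern mountain lynx".
"spring mine cavern mountain lynx" → head "lynx" (specifically "mine cavern mountain lynx"), modifier "spring".
"mine cavern mountain lynx" → head "lynx" (specifically "cavern mountain lynx"), modifier "mine".
"cavern mountain lynx" → head "lynx" (specifically "mountain lynx"), modifier "cavern".
"mountain lynx" → head "lynx", modifier "mountain".
Assembled: [[spring [mine [cavern [mountain lynx]]]] knife].

[[spring [mine [cavern [mountain lynx]]]] knife]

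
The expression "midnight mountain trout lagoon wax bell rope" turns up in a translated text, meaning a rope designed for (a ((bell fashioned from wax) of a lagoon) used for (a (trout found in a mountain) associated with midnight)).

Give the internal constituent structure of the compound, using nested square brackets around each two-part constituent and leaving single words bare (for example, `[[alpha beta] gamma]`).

[[[midnight [mountain trout]] [lagoon [wax bell]]] rope]

The outermost head in the paraphrase is "rope", modified by "midnight mountain trout lagoon wax bell".
Inside "midnight mountain trout lagoon wax bell": head "bell" (specifically "lagoon wax bell"), modifier "midnight mountain trout".
Inside "midnight mountain trout": head "trout" (specifically "mountain trout"), modifier "midnight".
Inside "mountain trout": head "trout", modifier "mountain".
Inside "lagoon wax bell": head "bell" (specifically "wax bell"), modifier "lagoon".
Inside "wax bell": head "bell", modifier "wax".
Assembled: [[[midnight [mountain trout]] [lagoon [wax bell]]] rope].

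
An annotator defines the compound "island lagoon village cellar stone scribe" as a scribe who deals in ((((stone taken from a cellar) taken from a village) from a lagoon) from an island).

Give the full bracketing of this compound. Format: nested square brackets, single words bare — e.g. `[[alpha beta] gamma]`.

At the top level: head "scribe"; modifier "island lagoon village cellar stone".
Within "island lagoon village cellar stone", the head is "stone" (specifically "lagoon village cellar stone") and the modifier is "island".
Within "lagoon village cellar stone", the head is "stone" (specifically "village cellar stone") and the modifier is "lagoon".
Within "village cellar stone", the head is "stone" (specifically "cellar stone") and the modifier is "village".
Within "cellar stone", the head is "stone" and the modifier is "cellar".
Putting it together: [[island [lagoon [village [cellar stone]]]] scribe].

[[island [lagoon [village [cellar stone]]]] scribe]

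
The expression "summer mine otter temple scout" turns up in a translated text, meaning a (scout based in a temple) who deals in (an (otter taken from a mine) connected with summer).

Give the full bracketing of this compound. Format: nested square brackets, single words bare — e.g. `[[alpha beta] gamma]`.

[[summer [mine otter]] [temple scout]]

Whole compound: head "scout" (specifically "temple scout"), modifier "summer mine otter".
Inside "summer mine otter": head "otter" (specifically "mine otter"), modifier "summer".
Inside "mine otter": head "otter", modifier "mine".
Inside "temple scout": head "scout", modifier "temple".
Putting it together: [[summer [mine otter]] [temple scout]].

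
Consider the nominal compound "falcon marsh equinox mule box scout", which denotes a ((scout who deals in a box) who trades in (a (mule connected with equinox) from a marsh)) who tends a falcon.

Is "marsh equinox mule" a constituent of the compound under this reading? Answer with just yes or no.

The paraphrase groups the words so that "marsh equinox mule" is one unit: it corresponds to a single parenthesized sub-phrase.
The full structure is [falcon [[marsh [equinox mule]] [box scout]]], in which [marsh equinox mule] is a constituent.

yes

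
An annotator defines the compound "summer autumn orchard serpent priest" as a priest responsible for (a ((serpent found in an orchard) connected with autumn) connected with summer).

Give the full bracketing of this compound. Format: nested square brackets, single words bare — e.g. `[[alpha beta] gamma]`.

The outermost head in the paraphrase is "priest", modified by "summer autumn orchard serpent".
"summer autumn orchard serpent" → head "serpent" (specifically "autumn orchard serpent"), modifier "summer".
"autumn orchard serpent" → head "serpent" (specifically "orchard serpent"), modifier "autumn".
"orchard serpent" → head "serpent", modifier "orchard".
Assembled: [[summer [autumn [orchard serpent]]] priest].

[[summer [autumn [orchard serpent]]] priest]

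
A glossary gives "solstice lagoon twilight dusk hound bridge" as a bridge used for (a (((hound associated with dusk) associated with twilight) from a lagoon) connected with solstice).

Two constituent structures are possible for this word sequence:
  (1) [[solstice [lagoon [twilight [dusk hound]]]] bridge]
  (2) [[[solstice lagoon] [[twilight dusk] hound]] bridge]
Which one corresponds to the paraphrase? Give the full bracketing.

[[solstice [lagoon [twilight [dusk hound]]]] bridge]

The paraphrase's head is the "bridge" part ("bridge"); its modifier is "solstice lagoon twilight dusk hound".
That top-level split, carried through the inner groups, gives [[solstice [lagoon [twilight [dusk hound]]]] bridge].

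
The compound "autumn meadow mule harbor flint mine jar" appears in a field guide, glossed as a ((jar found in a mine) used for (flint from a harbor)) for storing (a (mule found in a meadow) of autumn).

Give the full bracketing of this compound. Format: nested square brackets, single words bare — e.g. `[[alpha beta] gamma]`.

At the top level: head "jar" (specifically "harbor flint mine jar"); modifier "autumn meadow mule".
Inside "autumn meadow mule": head "mule" (specifically "meadow mule"), modifier "autumn".
Inside "meadow mule": head "mule", modifier "meadow".
Inside "harbor flint mine jar": head "jar" (specifically "mine jar"), modifier "harbor flint".
Inside "harbor flint": head "flint", modifier "harbor".
Inside "mine jar": head "jar", modifier "mine".
So the structure is [[autumn [meadow mule]] [[harbor flint] [mine jar]]].

[[autumn [meadow mule]] [[harbor flint] [mine jar]]]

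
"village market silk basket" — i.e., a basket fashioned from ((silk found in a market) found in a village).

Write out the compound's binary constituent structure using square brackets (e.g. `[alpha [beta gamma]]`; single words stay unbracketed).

At the top level: head "basket"; modifier "village market silk".
Within "village market silk", the head is "silk" (specifically "market silk") and the modifier is "village".
Within "market silk", the head is "silk" and the modifier is "market".
So the structure is [[village [market silk]] basket].

[[village [market silk]] basket]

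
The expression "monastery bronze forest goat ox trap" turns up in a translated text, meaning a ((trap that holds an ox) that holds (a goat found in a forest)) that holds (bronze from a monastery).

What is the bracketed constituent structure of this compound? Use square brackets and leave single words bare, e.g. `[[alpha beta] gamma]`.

[[monastery bronze] [[forest goat] [ox trap]]]

At the top level: head "trap" (specifically "forest goat ox trap"); modifier "monastery bronze".
Within "monastery bronze", the head is "bronze" and the modifier is "monastery".
Within "forest goat ox trap", the head is "trap" (specifically "ox trap") and the modifier is "forest goat".
Within "forest goat", the head is "goat" and the modifier is "forest".
Within "ox trap", the head is "trap" and the modifier is "ox".
Putting it together: [[monastery bronze] [[forest goat] [ox trap]]].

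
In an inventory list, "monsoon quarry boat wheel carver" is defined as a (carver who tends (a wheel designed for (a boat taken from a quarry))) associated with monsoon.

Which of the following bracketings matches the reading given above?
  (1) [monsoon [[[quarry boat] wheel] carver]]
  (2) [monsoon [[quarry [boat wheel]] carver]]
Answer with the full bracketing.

The paraphrase's head is the "carver" part ("quarry boat wheel carver"); its modifier is "monsoon".
That top-level split, carried through the inner groups, gives [monsoon [[[quarry boat] wheel] carver]].

[monsoon [[[quarry boat] wheel] carver]]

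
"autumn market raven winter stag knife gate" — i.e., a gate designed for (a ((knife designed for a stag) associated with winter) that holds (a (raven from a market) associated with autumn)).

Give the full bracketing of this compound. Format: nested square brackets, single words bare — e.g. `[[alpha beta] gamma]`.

The outermost head in the paraphrase is "gate", modified by "autumn market raven winter stag knife".
"autumn market raven winter stag knife" → head "knife" (specifically "winter stag knife"), modifier "autumn market raven".
"autumn market raven" → head "raven" (specifically "market raven"), modifier "autumn".
"market raven" → head "raven", modifier "market".
"winter stag knife" → head "knife" (specifically "stag knife"), modifier "winter".
"stag knife" → head "knife", modifier "stag".
So the structure is [[[autumn [market raven]] [winter [stag knife]]] gate].

[[[autumn [market raven]] [winter [stag knife]]] gate]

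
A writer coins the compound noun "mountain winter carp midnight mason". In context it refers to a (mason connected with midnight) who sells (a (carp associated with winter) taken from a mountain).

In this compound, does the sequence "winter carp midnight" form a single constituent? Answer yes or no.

The top-level split is [mountain winter carp] [midnight mason]; the full structure is [[mountain [winter carp]] [midnight mason]].
"winter carp midnight" straddles a constituent boundary, so it is not a single unit.

no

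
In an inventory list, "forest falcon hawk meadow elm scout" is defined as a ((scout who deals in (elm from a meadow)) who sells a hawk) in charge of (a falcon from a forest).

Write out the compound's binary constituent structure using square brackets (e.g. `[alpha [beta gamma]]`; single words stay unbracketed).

[[forest falcon] [hawk [[meadow elm] scout]]]

Whole compound: head "scout" (specifically "hawk meadow elm scout"), modifier "forest falcon".
Inside "forest falcon": head "falcon", modifier "forest".
Inside "hawk meadow elm scout": head "scout" (specifically "meadow elm scout"), modifier "hawk".
Inside "meadow elm scout": head "scout", modifier "meadow elm".
Inside "meadow elm": head "elm", modifier "meadow".
Assembled: [[forest falcon] [hawk [[meadow elm] scout]]].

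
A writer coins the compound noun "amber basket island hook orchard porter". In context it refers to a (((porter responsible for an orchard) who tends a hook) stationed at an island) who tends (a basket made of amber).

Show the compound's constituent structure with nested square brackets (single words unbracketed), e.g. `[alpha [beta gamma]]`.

The outermost head in the paraphrase is "porter" (specifically "island hook orchard porter"), modified by "amber basket".
Within "amber basket", the head is "basket" and the modifier is "amber".
Within "island hook orchard porter", the head is "porter" (specifically "hook orchard porter") and the modifier is "island".
Within "hook orchard porter", the head is "porter" (specifically "orchard porter") and the modifier is "hook".
Within "orchard porter", the head is "porter" and the modifier is "orchard".
Assembled: [[amber basket] [island [hook [orchard porter]]]].

[[amber basket] [island [hook [orchard porter]]]]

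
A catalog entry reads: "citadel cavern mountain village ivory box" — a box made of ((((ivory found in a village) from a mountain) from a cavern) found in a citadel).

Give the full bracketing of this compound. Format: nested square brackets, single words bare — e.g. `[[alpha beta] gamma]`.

At the top level: head "box"; modifier "citadel cavern mountain village ivory".
Inside "citadel cavern mountain village ivory": head "ivory" (specifically "cavern mountain village ivory"), modifier "citadel".
Inside "cavern mountain village ivory": head "ivory" (specifically "mountain village ivory"), modifier "cavern".
Inside "mountain village ivory": head "ivory" (specifically "village ivory"), modifier "mountain".
Inside "village ivory": head "ivory", modifier "village".
Assembled: [[citadel [cavern [mountain [village ivory]]]] box].

[[citadel [cavern [mountain [village ivory]]]] box]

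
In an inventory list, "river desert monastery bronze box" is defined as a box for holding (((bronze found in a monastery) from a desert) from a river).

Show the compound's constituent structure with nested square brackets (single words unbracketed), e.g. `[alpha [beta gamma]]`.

[[river [desert [monastery bronze]]] box]

Overall it is a kind of box; the modifier is "river desert monastery bronze".
Inside "river desert monastery bronze": head "bronze" (specifically "desert monastery bronze"), modifier "river".
Inside "desert monastery bronze": head "bronze" (specifically "monastery bronze"), modifier "desert".
Inside "monastery bronze": head "bronze", modifier "monastery".
Assembled: [[river [desert [monastery bronze]]] box].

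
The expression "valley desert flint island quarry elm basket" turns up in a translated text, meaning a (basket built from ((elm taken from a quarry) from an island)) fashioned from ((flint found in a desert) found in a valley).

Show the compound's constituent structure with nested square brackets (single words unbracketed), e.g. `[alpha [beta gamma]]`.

[[valley [desert flint]] [[island [quarry elm]] basket]]

Whole compound: head "basket" (specifically "island quarry elm basket"), modifier "valley desert flint".
Within "valley desert flint", the head is "flint" (specifically "desert flint") and the modifier is "valley".
Within "desert flint", the head is "flint" and the modifier is "desert".
Within "island quarry elm basket", the head is "basket" and the modifier is "island quarry elm".
Within "island quarry elm", the head is "elm" (specifically "quarry elm") and the modifier is "island".
Within "quarry elm", the head is "elm" and the modifier is "quarry".
Putting it together: [[valley [desert flint]] [[island [quarry elm]] basket]].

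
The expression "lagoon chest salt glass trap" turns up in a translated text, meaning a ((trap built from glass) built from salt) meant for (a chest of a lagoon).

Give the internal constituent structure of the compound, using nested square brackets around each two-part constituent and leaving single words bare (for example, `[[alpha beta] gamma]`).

[[lagoon chest] [salt [glass trap]]]

Whole compound: head "trap" (specifically "salt glass trap"), modifier "lagoon chest".
Within "lagoon chest", the head is "chest" and the modifier is "lagoon".
Within "salt glass trap", the head is "trap" (specifically "glass trap") and the modifier is "salt".
Within "glass trap", the head is "trap" and the modifier is "glass".
Assembled: [[lagoon chest] [salt [glass trap]]].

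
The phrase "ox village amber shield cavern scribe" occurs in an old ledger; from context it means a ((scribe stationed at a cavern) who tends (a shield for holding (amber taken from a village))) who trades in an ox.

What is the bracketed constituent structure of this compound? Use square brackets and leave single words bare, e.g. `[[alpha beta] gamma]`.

Overall it is a kind of scribe (specifically "village amber shield cavern scribe"); the modifier is "ox".
Inside "village amber shield cavern scribe": head "scribe" (specifically "cavern scribe"), modifier "village amber shield".
Inside "village amber shield": head "shield", modifier "village amber".
Inside "village amber": head "amber", modifier "village".
Inside "cavern scribe": head "scribe", modifier "cavern".
Assembled: [ox [[[village amber] shield] [cavern scribe]]].

[ox [[[village amber] shield] [cavern scribe]]]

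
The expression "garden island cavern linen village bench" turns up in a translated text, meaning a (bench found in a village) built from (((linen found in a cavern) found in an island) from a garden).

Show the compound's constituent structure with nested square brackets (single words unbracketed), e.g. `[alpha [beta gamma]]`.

[[garden [island [cavern linen]]] [village bench]]

Overall it is a kind of bench (specifically "village bench"); the modifier is "garden island cavern linen".
Within "garden island cavern linen", the head is "linen" (specifically "island cavern linen") and the modifier is "garden".
Within "island cavern linen", the head is "linen" (specifically "cavern linen") and the modifier is "island".
Within "cavern linen", the head is "linen" and the modifier is "cavern".
Within "village bench", the head is "bench" and the modifier is "village".
So the structure is [[garden [island [cavern linen]]] [village bench]].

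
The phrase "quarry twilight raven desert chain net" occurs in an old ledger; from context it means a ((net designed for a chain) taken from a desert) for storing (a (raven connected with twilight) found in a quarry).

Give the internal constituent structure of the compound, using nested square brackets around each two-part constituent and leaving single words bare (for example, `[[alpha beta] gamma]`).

At the top level: head "net" (specifically "desert chain net"); modifier "quarry twilight raven".
"quarry twilight raven" → head "raven" (specifically "twilight raven"), modifier "quarry".
"twilight raven" → head "raven", modifier "twilight".
"desert chain net" → head "net" (specifically "chain net"), modifier "desert".
"chain net" → head "net", modifier "chain".
So the structure is [[quarry [twilight raven]] [desert [chain net]]].

[[quarry [twilight raven]] [desert [chain net]]]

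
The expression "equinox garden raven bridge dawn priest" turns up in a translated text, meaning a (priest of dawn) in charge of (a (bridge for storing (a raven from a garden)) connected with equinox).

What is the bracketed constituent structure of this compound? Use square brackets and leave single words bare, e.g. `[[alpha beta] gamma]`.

Overall it is a kind of priest (specifically "dawn priest"); the modifier is "equinox garden raven bridge".
Within "equinox garden raven bridge", the head is "bridge" (specifically "garden raven bridge") and the modifier is "equinox".
Within "garden raven bridge", the head is "bridge" and the modifier is "garden raven".
Within "garden raven", the head is "raven" and the modifier is "garden".
Within "dawn priest", the head is "priest" and the modifier is "dawn".
So the structure is [[equinox [[garden raven] bridge]] [dawn priest]].

[[equinox [[garden raven] bridge]] [dawn priest]]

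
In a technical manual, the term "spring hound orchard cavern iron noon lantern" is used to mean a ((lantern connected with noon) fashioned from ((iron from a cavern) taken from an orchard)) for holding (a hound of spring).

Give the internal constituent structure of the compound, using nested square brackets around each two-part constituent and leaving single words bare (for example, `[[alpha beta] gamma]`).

[[spring hound] [[orchard [cavern iron]] [noon lantern]]]

Whole compound: head "lantern" (specifically "orchard cavern iron noon lantern"), modifier "spring hound".
Inside "spring hound": head "hound", modifier "spring".
Inside "orchard cavern iron noon lantern": head "lantern" (specifically "noon lantern"), modifier "orchard cavern iron".
Inside "orchard cavern iron": head "iron" (specifically "cavern iron"), modifier "orchard".
Inside "cavern iron": head "iron", modifier "cavern".
Inside "noon lantern": head "lantern", modifier "noon".
Assembled: [[spring hound] [[orchard [cavern iron]] [noon lantern]]].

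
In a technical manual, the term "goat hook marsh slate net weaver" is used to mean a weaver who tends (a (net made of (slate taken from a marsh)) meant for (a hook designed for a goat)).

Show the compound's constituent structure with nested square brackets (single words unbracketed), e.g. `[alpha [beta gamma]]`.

[[[goat hook] [[marsh slate] net]] weaver]

The outermost head in the paraphrase is "weaver", modified by "goat hook marsh slate net".
Within "goat hook marsh slate net", the head is "net" (specifically "marsh slate net") and the modifier is "goat hook".
Within "goat hook", the head is "hook" and the modifier is "goat".
Within "marsh slate net", the head is "net" and the modifier is "marsh slate".
Within "marsh slate", the head is "slate" and the modifier is "marsh".
Assembled: [[[goat hook] [[marsh slate] net]] weaver].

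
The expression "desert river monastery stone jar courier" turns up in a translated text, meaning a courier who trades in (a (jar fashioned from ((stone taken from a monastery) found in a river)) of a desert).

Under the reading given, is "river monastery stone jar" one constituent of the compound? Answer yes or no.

yes

The paraphrase groups the words so that "river monastery stone jar" is one unit: it corresponds to a single parenthesized sub-phrase.
The full structure is [[desert [[river [monastery stone]] jar]] courier], in which [river monastery stone jar] is a constituent.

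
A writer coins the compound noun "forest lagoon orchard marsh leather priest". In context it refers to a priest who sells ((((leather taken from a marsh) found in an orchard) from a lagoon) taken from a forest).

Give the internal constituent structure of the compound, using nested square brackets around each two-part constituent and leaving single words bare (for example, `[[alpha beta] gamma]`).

[[forest [lagoon [orchard [marsh leather]]]] priest]

At the top level: head "priest"; modifier "forest lagoon orchard marsh leather".
"forest lagoon orchard marsh leather" → head "leather" (specifically "lagoon orchard marsh leather"), modifier "forest".
"lagoon orchard marsh leather" → head "leather" (specifically "orchard marsh leather"), modifier "lagoon".
"orchard marsh leather" → head "leather" (specifically "marsh leather"), modifier "orchard".
"marsh leather" → head "leather", modifier "marsh".
Assembled: [[forest [lagoon [orchard [marsh leather]]]] priest].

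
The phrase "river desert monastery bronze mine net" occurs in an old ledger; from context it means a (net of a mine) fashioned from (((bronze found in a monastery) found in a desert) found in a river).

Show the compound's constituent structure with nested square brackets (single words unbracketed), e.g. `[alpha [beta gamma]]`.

[[river [desert [monastery bronze]]] [mine net]]

Overall it is a kind of net (specifically "mine net"); the modifier is "river desert monastery bronze".
"river desert monastery bronze" → head "bronze" (specifically "desert monastery bronze"), modifier "river".
"desert monastery bronze" → head "bronze" (specifically "monastery bronze"), modifier "desert".
"monastery bronze" → head "bronze", modifier "monastery".
"mine net" → head "net", modifier "mine".
Assembled: [[river [desert [monastery bronze]]] [mine net]].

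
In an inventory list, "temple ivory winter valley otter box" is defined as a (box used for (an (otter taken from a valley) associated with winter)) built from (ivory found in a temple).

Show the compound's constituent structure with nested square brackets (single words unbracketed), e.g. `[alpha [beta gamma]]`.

[[temple ivory] [[winter [valley otter]] box]]

Overall it is a kind of box (specifically "winter valley otter box"); the modifier is "temple ivory".
Within "temple ivory", the head is "ivory" and the modifier is "temple".
Within "winter valley otter box", the head is "box" and the modifier is "winter valley otter".
Within "winter valley otter", the head is "otter" (specifically "valley otter") and the modifier is "winter".
Within "valley otter", the head is "otter" and the modifier is "valley".
Putting it together: [[temple ivory] [[winter [valley otter]] box]].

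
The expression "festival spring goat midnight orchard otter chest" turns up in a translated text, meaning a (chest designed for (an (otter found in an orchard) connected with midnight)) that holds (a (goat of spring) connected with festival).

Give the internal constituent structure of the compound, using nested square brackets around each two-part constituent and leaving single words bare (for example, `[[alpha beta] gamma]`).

At the top level: head "chest" (specifically "midnight orchard otter chest"); modifier "festival spring goat".
"festival spring goat" → head "goat" (specifically "spring goat"), modifier "festival".
"spring goat" → head "goat", modifier "spring".
"midnight orchard otter chest" → head "chest", modifier "midnight orchard otter".
"midnight orchard otter" → head "otter" (specifically "orchard otter"), modifier "midnight".
"orchard otter" → head "otter", modifier "orchard".
Putting it together: [[festival [spring goat]] [[midnight [orchard otter]] chest]].

[[festival [spring goat]] [[midnight [orchard otter]] chest]]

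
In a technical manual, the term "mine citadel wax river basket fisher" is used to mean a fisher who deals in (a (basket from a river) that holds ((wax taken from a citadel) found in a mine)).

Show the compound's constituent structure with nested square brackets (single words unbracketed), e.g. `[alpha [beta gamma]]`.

Overall it is a kind of fisher; the modifier is "mine citadel wax river basket".
"mine citadel wax river basket" → head "basket" (specifically "river basket"), modifier "mine citadel wax".
"mine citadel wax" → head "wax" (specifically "citadel wax"), modifier "mine".
"citadel wax" → head "wax", modifier "citadel".
"river basket" → head "basket", modifier "river".
Assembled: [[[mine [citadel wax]] [river basket]] fisher].

[[[mine [citadel wax]] [river basket]] fisher]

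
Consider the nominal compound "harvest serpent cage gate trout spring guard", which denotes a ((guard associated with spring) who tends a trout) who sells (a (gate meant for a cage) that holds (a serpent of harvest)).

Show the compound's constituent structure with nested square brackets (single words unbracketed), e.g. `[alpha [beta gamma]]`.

[[[harvest serpent] [cage gate]] [trout [spring guard]]]

Overall it is a kind of guard (specifically "trout spring guard"); the modifier is "harvest serpent cage gate".
Within "harvest serpent cage gate", the head is "gate" (specifically "cage gate") and the modifier is "harvest serpent".
Within "harvest serpent", the head is "serpent" and the modifier is "harvest".
Within "cage gate", the head is "gate" and the modifier is "cage".
Within "trout spring guard", the head is "guard" (specifically "spring guard") and the modifier is "trout".
Within "spring guard", the head is "guard" and the modifier is "spring".
Putting it together: [[[harvest serpent] [cage gate]] [trout [spring guard]]].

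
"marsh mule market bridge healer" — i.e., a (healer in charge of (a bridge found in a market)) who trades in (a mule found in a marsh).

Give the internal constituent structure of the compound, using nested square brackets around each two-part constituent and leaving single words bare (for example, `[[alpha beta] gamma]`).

[[marsh mule] [[market bridge] healer]]

Overall it is a kind of healer (specifically "market bridge healer"); the modifier is "marsh mule".
"marsh mule" → head "mule", modifier "marsh".
"market bridge healer" → head "healer", modifier "market bridge".
"market bridge" → head "bridge", modifier "market".
Putting it together: [[marsh mule] [[market bridge] healer]].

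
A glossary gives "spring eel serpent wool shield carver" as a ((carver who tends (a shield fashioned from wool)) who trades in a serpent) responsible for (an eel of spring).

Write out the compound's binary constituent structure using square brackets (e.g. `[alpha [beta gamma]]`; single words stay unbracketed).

At the top level: head "carver" (specifically "serpent wool shield carver"); modifier "spring eel".
Inside "spring eel": head "eel", modifier "spring".
Inside "serpent wool shield carver": head "carver" (specifically "wool shield carver"), modifier "serpent".
Inside "wool shield carver": head "carver", modifier "wool shield".
Inside "wool shield": head "shield", modifier "wool".
So the structure is [[spring eel] [serpent [[wool shield] carver]]].

[[spring eel] [serpent [[wool shield] carver]]]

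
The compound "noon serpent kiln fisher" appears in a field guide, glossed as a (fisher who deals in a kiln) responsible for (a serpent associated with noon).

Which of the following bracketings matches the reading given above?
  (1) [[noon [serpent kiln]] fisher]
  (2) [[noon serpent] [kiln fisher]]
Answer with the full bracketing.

The paraphrase's head is the "fisher" part ("kiln fisher"); its modifier is "noon serpent".
That top-level split, carried through the inner groups, gives [[noon serpent] [kiln fisher]].

[[noon serpent] [kiln fisher]]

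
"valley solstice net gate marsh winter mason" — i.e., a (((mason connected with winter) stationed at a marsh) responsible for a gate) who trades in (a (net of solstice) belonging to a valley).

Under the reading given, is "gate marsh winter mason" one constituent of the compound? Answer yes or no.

yes

The paraphrase groups the words so that "gate marsh winter mason" is one unit: it corresponds to a single parenthesized sub-phrase.
The full structure is [[valley [solstice net]] [gate [marsh [winter mason]]]], in which [gate marsh winter mason] is a constituent.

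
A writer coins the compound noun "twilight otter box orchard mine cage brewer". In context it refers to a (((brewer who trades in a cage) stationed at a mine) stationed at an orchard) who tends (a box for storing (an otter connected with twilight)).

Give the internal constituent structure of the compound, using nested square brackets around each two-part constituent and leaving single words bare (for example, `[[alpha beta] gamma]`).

[[[twilight otter] box] [orchard [mine [cage brewer]]]]

Whole compound: head "brewer" (specifically "orchard mine cage brewer"), modifier "twilight otter box".
Within "twilight otter box", the head is "box" and the modifier is "twilight otter".
Within "twilight otter", the head is "otter" and the modifier is "twilight".
Within "orchard mine cage brewer", the head is "brewer" (specifically "mine cage brewer") and the modifier is "orchard".
Within "mine cage brewer", the head is "brewer" (specifically "cage brewer") and the modifier is "mine".
Within "cage brewer", the head is "brewer" and the modifier is "cage".
So the structure is [[[twilight otter] box] [orchard [mine [cage brewer]]]].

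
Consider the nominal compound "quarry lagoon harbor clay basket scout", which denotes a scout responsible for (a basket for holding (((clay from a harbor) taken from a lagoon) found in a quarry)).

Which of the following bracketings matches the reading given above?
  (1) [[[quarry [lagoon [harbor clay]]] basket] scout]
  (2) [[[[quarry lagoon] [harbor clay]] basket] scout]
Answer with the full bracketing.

[[[quarry [lagoon [harbor clay]]] basket] scout]

The paraphrase's head is the "scout" part ("scout"); its modifier is "quarry lagoon harbor clay basket".
That top-level split, carried through the inner groups, gives [[[quarry [lagoon [harbor clay]]] basket] scout].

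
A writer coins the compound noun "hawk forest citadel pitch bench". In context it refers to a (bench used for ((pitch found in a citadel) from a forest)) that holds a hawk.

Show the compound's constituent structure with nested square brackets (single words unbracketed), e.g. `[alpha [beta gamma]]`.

[hawk [[forest [citadel pitch]] bench]]

Whole compound: head "bench" (specifically "forest citadel pitch bench"), modifier "hawk".
Inside "forest citadel pitch bench": head "bench", modifier "forest citadel pitch".
Inside "forest citadel pitch": head "pitch" (specifically "citadel pitch"), modifier "forest".
Inside "citadel pitch": head "pitch", modifier "citadel".
So the structure is [hawk [[forest [citadel pitch]] bench]].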